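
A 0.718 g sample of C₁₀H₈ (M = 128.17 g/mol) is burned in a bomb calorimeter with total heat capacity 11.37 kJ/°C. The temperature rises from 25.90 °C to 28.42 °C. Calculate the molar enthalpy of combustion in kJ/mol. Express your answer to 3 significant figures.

ΔH = -5110 kJ/mol

ΔT = 28.42 − 25.90 = 2.52 °C
q_cal = C_cal × ΔT = 11.37 × 2.52 = 28.6524 kJ
n = 0.718 / 128.17 = 0.005602 mol
q_rxn = −q_cal = -28.6524 kJ
ΔH = -28.6524 / 0.005602 = -5114.7 kJ/mol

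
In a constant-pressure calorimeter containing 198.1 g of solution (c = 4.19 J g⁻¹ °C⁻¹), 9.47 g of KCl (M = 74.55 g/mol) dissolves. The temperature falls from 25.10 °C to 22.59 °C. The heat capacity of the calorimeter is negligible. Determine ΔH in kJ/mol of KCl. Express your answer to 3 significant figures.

ΔH = 16.4 kJ/mol

|ΔT| = |22.59 − 25.10| = 2.51 °C
|q_surr| = (198.1 × 4.19) × 2.51 = 830.039 × 2.51 = 2083 J
n(KCl) = 9.47 / 74.55 = 0.1270 mol
Temperature fell, so q_rxn = +|q_surr| = 2.083 kJ
ΔH = q_rxn / n = 16.40 kJ/mol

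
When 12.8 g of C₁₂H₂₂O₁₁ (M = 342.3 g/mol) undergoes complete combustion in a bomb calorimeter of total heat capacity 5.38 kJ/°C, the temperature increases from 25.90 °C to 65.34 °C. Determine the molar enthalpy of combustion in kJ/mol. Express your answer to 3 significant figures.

ΔT = 65.34 − 25.90 = 39.44 °C
q_cal = C_cal × ΔT = 5.38 × 39.44 = 212.1872 kJ
n = 12.8 / 342.3 = 0.03739 mol
q_rxn = −q_cal = -212.1872 kJ
ΔH = -212.1872 / 0.03739 = -5674.97 kJ/mol

ΔH = -5670 kJ/mol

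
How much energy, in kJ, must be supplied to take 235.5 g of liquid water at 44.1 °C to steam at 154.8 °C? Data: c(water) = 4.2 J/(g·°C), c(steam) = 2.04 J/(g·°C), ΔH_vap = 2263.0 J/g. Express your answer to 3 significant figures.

q = 615 kJ

q1 (heat water 44.1→100.0 °C): 235.5 × 4.2 × 55.9 = 55291 J
q2 (vaporize at 100 °C): 235.5 × 2263.0 = 532937 J
q3 (heat steam 100.0→154.8 °C): 235.5 × 2.04 × 54.8 = 26327 J
Total: 55291 + 532937 + 26327 = 614555 J = 615 kJ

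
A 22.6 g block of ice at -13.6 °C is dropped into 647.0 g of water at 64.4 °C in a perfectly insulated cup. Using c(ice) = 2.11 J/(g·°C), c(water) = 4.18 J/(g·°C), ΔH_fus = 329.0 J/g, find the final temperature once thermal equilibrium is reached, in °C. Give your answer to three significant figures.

Heat to bring ice to 0 °C and melt it: q₁ = 22.6×2.11×13.6 + 22.6×329.0 = 8083.9 J
Heat the water can supply cooling to 0 °C: 647.0×4.18×64.4 = 174167 J > q₁, so all ice melts.
Energy balance: 647.0×4.18×(64.4 − T) = 8083.9 + 22.6×4.18×(T − 0)
2704.46(64.4 − T) = 8083.9 + 94.468 T
174167 − 8083.9 = 2798.928 T
T = 166083.1 / 2798.928 = 59.34 °C

T_f = 59.3 °C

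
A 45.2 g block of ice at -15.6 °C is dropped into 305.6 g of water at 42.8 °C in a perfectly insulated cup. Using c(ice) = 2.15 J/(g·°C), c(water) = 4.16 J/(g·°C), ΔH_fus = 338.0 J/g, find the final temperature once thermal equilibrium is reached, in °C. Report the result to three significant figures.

T_f = 25.8 °C

Heat to bring ice to 0 °C and melt it: q₁ = 45.2×2.15×15.6 + 45.2×338.0 = 16794 J
Heat the water can supply cooling to 0 °C: 305.6×4.16×42.8 = 54411.5 J > q₁, so all ice melts.
Energy balance: 305.6×4.16×(42.8 − T) = 16794 + 45.2×4.16×(T − 0)
1271.296(42.8 − T) = 16794 + 188.032 T
54411.5 − 16794 = 1459.328 T
T = 37617.5 / 1459.328 = 25.78 °C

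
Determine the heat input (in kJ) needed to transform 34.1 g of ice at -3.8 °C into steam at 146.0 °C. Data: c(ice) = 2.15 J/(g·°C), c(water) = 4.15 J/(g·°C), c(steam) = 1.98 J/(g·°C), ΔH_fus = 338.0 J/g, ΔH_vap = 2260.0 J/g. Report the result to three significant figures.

q1 (heat ice -3.8→0.0 °C): 34.1 × 2.15 × 3.8 = 279 J
q2 (melt at 0 °C): 34.1 × 338.0 = 11526 J
q3 (heat water 0.0→100.0 °C): 34.1 × 4.15 × 100.0 = 14152 J
q4 (vaporize at 100 °C): 34.1 × 2260.0 = 77066 J
q5 (heat steam 100.0→146.0 °C): 34.1 × 1.98 × 46.0 = 3106 J
Total: 279 + 11526 + 14152 + 77066 + 3106 = 106129 J = 106 kJ

q = 106 kJ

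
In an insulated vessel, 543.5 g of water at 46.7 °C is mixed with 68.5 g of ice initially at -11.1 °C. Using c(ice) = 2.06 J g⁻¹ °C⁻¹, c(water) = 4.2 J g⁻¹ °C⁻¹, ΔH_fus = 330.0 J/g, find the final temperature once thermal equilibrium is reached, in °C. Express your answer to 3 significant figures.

Heat to bring ice to 0 °C and melt it: q₁ = 68.5×2.06×11.1 + 68.5×330.0 = 24171 J
Heat the water can supply cooling to 0 °C: 543.5×4.2×46.7 = 106602 J > q₁, so all ice melts.
Energy balance: 543.5×4.2×(46.7 − T) = 24171 + 68.5×4.2×(T − 0)
2282.7(46.7 − T) = 24171 + 287.7 T
106602 − 24171 = 2570.4 T
T = 82431 / 2570.4 = 32.07 °C

T_f = 32.1 °C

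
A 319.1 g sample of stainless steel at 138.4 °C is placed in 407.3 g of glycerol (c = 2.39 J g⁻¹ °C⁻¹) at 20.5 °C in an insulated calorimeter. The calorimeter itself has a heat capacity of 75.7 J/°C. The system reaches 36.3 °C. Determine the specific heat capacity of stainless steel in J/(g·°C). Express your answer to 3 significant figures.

q_gained = (407.3 × 2.39 + 75.7) × (36.3 − 20.5) = 16580 J
q_lost = 319.1 × c × (138.4 − 36.3) = 32580.11 c
Set equal: c = 16580 / 32580.11 = 0.509 J/(g·°C)

c = 0.509 J/(g·°C)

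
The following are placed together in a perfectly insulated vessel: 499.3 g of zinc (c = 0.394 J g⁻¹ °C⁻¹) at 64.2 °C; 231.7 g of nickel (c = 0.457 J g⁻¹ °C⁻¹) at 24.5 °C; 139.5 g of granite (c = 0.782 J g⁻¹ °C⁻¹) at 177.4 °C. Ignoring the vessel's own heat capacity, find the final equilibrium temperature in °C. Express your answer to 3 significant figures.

T_f = 84.0 °C

Σ mᵢcᵢ(T − Tᵢ) = 0  ⇒  T = Σ mᵢcᵢTᵢ / Σ mᵢcᵢ
Σ mᵢcᵢ = 499.3×0.394 + 231.7×0.457 + 139.5×0.782 = 411.7001
Σ mᵢcᵢTᵢ = 196.7242×64.2 + 105.8869×24.5 + 109.089×177.4 = 34576
T = 34576 / 411.7001 = 83.98 °C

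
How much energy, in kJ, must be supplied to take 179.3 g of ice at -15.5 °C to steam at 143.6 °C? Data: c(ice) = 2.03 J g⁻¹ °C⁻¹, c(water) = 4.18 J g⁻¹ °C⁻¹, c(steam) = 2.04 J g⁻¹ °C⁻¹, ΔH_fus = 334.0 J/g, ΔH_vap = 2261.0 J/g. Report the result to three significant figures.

q = 562 kJ

q1 (heat ice -15.5→0.0 °C): 179.3 × 2.03 × 15.5 = 5642 J
q2 (melt at 0 °C): 179.3 × 334.0 = 59886 J
q3 (heat water 0.0→100.0 °C): 179.3 × 4.18 × 100.0 = 74947 J
q4 (vaporize at 100 °C): 179.3 × 2261.0 = 405397 J
q5 (heat steam 100.0→143.6 °C): 179.3 × 2.04 × 43.6 = 15948 J
Total: 5642 + 59886 + 74947 + 405397 + 15948 = 561820 J = 562 kJ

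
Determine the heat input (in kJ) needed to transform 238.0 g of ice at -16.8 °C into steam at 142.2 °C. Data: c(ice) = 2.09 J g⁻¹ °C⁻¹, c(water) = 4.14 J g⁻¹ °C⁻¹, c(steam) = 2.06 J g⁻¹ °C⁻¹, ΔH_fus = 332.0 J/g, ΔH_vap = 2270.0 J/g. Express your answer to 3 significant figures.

q1 (heat ice -16.8→0.0 °C): 238.0 × 2.09 × 16.8 = 8357 J
q2 (melt at 0 °C): 238.0 × 332.0 = 79016 J
q3 (heat water 0.0→100.0 °C): 238.0 × 4.14 × 100.0 = 98532 J
q4 (vaporize at 100 °C): 238.0 × 2270.0 = 540260 J
q5 (heat steam 100.0→142.2 °C): 238.0 × 2.06 × 42.2 = 20690 J
Total: 8357 + 79016 + 98532 + 540260 + 20690 = 746855 J = 747 kJ

q = 747 kJ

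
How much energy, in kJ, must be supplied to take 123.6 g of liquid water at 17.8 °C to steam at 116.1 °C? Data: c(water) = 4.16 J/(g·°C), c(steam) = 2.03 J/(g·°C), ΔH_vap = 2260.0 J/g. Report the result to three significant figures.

q1 (heat water 17.8→100.0 °C): 123.6 × 4.16 × 82.2 = 42265 J
q2 (vaporize at 100 °C): 123.6 × 2260.0 = 279336 J
q3 (heat steam 100.0→116.1 °C): 123.6 × 2.03 × 16.1 = 4040 J
Total: 42265 + 279336 + 4040 = 325641 J = 326 kJ

q = 326 kJ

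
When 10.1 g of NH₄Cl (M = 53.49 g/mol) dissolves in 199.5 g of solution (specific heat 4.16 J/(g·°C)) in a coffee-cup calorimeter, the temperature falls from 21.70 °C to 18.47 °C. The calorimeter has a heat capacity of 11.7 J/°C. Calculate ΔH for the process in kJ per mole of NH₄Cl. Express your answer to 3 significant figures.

|ΔT| = |18.47 − 21.70| = 3.23 °C
|q_surr| = (199.5 × 4.16 + 11.7) × 3.23 = 841.62 × 3.23 = 2718 J
n(NH₄Cl) = 10.1 / 53.49 = 0.1888 mol
Temperature fell, so q_rxn = +|q_surr| = 2.718 kJ
ΔH = q_rxn / n = 14.40 kJ/mol

ΔH = 14.4 kJ/mol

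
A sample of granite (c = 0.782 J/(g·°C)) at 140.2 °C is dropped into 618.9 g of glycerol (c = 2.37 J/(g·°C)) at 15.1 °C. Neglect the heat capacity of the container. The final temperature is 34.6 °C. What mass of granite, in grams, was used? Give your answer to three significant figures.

q_gained = (618.9 × 2.37) × (34.6 − 15.1) = 28600 J
q_lost = m × 0.782 × (140.2 − 34.6) = 82.5792 m
m = 28600 / 82.5792 = 346 g

m = 346 g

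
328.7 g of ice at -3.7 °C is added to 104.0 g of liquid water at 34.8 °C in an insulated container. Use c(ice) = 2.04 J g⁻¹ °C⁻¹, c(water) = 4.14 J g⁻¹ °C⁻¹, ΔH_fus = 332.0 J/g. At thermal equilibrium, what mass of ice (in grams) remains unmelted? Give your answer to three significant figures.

Heat to warm all ice to 0 °C: 328.7×2.04×3.7 = 2481.0 J
Heat released by water cooling to 0 °C: 104.0×4.14×34.8 = 14983 J
14983 J < 2481.0 + 328.7×332.0 = 111609.4 J, so not all ice melts; final T = 0 °C.
Heat left for melting: 14983 − 2481.0 = 12502.0 J
Mass melted = 12502.0 / 332.0 = 37.66 g
Ice remaining = 328.7 − 37.66 = 291.04 g

m_ice remaining = 291 g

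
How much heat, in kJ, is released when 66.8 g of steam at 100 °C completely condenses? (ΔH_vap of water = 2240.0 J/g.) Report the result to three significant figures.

q = 150 kJ

q = m × ΔH_vap = 66.8 × 2240.0 = 149600 J = 150 kJ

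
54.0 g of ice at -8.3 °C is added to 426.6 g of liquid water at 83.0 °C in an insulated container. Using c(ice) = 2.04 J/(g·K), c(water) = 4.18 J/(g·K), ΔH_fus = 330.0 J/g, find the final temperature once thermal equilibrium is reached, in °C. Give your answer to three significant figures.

Heat to bring ice to 0 °C and melt it: q₁ = 54.0×2.04×8.3 + 54.0×330.0 = 18734 J
Heat the water can supply cooling to 0 °C: 426.6×4.18×83.0 = 148005 J > q₁, so all ice melts.
Energy balance: 426.6×4.18×(83.0 − T) = 18734 + 54.0×4.18×(T − 0)
1783.188(83.0 − T) = 18734 + 225.72 T
148005 − 18734 = 2008.908 T
T = 129271 / 2008.908 = 64.349 °C

T_f = 64.3 °C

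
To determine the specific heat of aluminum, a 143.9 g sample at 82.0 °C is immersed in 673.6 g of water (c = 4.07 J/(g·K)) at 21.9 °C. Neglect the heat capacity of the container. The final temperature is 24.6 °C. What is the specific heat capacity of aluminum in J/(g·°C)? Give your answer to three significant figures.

q_gained = (673.6 × 4.07) × (24.6 − 21.9) = 7402 J
q_lost = 143.9 × c × (82.0 − 24.6) = 8259.86 c
Set equal: c = 7402 / 8259.86 = 0.896 J/(g·°C)

c = 0.896 J/(g·°C)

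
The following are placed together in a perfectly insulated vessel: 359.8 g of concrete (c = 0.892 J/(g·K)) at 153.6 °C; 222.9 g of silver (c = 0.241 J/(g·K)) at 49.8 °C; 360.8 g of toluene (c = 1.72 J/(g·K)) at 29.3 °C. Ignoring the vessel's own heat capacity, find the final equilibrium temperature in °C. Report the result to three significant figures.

Σ mᵢcᵢ(T − Tᵢ) = 0  ⇒  T = Σ mᵢcᵢTᵢ / Σ mᵢcᵢ
Σ mᵢcᵢ = 359.8×0.892 + 222.9×0.241 + 360.8×1.72 = 995.2365
Σ mᵢcᵢTᵢ = 320.9416×153.6 + 53.7189×49.8 + 620.576×29.3 = 70155
T = 70155 / 995.2365 = 70.49 °C

T_f = 70.5 °C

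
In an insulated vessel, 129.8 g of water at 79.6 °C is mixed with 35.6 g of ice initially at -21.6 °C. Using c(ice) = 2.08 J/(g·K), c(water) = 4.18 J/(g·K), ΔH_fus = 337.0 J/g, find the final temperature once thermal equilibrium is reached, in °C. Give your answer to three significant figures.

Heat to bring ice to 0 °C and melt it: q₁ = 35.6×2.08×21.6 + 35.6×337.0 = 13597 J
Heat the water can supply cooling to 0 °C: 129.8×4.18×79.6 = 43188.1 J > q₁, so all ice melts.
Energy balance: 129.8×4.18×(79.6 − T) = 13597 + 35.6×4.18×(T − 0)
542.564(79.6 − T) = 13597 + 148.808 T
43188.1 − 13597 = 691.372 T
T = 29591.1 / 691.372 = 42.80 °C

T_f = 42.8 °C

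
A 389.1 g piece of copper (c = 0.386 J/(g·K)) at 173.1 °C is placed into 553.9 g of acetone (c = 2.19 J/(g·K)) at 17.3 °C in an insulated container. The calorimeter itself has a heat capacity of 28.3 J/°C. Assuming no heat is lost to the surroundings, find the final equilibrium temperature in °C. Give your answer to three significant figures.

Heat lost by copper = heat gained by acetone + calorimeter.
(389.1)(0.386)(173.1 − T) = [(553.9)(2.19) + 28.3](T − 17.3)
150.1926 (173.1 − T) = 1241.341 (T − 17.3)
25998 − 150.1926 T = 1241.341 T − 21475
47473 = 1391.5336 T
T = 34.12 °C

T_f = 34.1 °C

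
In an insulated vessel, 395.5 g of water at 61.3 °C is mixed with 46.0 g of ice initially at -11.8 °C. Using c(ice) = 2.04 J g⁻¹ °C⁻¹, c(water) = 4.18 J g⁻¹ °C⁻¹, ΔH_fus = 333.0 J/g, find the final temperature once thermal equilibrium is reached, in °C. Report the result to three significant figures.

Heat to bring ice to 0 °C and melt it: q₁ = 46.0×2.04×11.8 + 46.0×333.0 = 16425 J
Heat the water can supply cooling to 0 °C: 395.5×4.18×61.3 = 101341 J > q₁, so all ice melts.
Energy balance: 395.5×4.18×(61.3 − T) = 16425 + 46.0×4.18×(T − 0)
1653.19(61.3 − T) = 16425 + 192.28 T
101341 − 16425 = 1845.47 T
T = 84916 / 1845.47 = 46.01 °C

T_f = 46.0 °C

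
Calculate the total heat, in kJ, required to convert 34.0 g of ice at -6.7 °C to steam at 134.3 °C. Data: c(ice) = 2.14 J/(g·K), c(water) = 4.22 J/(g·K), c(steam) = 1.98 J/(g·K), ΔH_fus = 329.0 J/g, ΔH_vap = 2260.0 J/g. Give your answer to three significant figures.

q1 (heat ice -6.7→0.0 °C): 34.0 × 2.14 × 6.7 = 487 J
q2 (melt at 0 °C): 34.0 × 329.0 = 11186 J
q3 (heat water 0.0→100.0 °C): 34.0 × 4.22 × 100.0 = 14348 J
q4 (vaporize at 100 °C): 34.0 × 2260.0 = 76840 J
q5 (heat steam 100.0→134.3 °C): 34.0 × 1.98 × 34.3 = 2309 J
Total: 487 + 11186 + 14348 + 76840 + 2309 = 105170 J = 105 kJ

q = 105 kJ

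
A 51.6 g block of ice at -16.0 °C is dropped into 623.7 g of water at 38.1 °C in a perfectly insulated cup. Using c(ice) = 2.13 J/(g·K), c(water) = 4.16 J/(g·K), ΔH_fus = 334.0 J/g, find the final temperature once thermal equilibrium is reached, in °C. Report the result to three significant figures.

T_f = 28.4 °C

Heat to bring ice to 0 °C and melt it: q₁ = 51.6×2.13×16.0 + 51.6×334.0 = 18993 J
Heat the water can supply cooling to 0 °C: 623.7×4.16×38.1 = 98854.0 J > q₁, so all ice melts.
Energy balance: 623.7×4.16×(38.1 − T) = 18993 + 51.6×4.16×(T − 0)
2594.592(38.1 − T) = 18993 + 214.656 T
98854.0 − 18993 = 2809.248 T
T = 79861.0 / 2809.248 = 28.43 °C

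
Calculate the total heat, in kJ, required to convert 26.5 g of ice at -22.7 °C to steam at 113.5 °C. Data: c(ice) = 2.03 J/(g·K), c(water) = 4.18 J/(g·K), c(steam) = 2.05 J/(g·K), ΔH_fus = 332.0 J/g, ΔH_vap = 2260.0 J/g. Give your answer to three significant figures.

q = 81.7 kJ

q1 (heat ice -22.7→0.0 °C): 26.5 × 2.03 × 22.7 = 1221 J
q2 (melt at 0 °C): 26.5 × 332.0 = 8798 J
q3 (heat water 0.0→100.0 °C): 26.5 × 4.18 × 100.0 = 11077 J
q4 (vaporize at 100 °C): 26.5 × 2260.0 = 59890 J
q5 (heat steam 100.0→113.5 °C): 26.5 × 2.05 × 13.5 = 733 J
Total: 1221 + 8798 + 11077 + 59890 + 733 = 81719 J = 81.7 kJ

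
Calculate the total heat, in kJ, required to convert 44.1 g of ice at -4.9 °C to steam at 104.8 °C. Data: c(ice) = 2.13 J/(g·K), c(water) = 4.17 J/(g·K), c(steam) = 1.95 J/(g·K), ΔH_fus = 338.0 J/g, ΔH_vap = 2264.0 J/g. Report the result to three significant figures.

q1 (heat ice -4.9→0.0 °C): 44.1 × 2.13 × 4.9 = 460 J
q2 (melt at 0 °C): 44.1 × 338.0 = 14906 J
q3 (heat water 0.0→100.0 °C): 44.1 × 4.17 × 100.0 = 18390 J
q4 (vaporize at 100 °C): 44.1 × 2264.0 = 99842 J
q5 (heat steam 100.0→104.8 °C): 44.1 × 1.95 × 4.8 = 413 J
Total: 460 + 14906 + 18390 + 99842 + 413 = 134011 J = 134 kJ

q = 134 kJ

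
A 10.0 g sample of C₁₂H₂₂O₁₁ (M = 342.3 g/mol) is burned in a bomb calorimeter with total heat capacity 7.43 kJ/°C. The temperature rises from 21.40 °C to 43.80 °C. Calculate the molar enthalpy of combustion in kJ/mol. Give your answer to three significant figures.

ΔH = -5700 kJ/mol

ΔT = 43.80 − 21.40 = 22.40 °C
q_cal = C_cal × ΔT = 7.43 × 22.40 = 166.432 kJ
n = 10.0 / 342.3 = 0.02921 mol
q_rxn = −q_cal = -166.432 kJ
ΔH = -166.432 / 0.02921 = -5698 kJ/mol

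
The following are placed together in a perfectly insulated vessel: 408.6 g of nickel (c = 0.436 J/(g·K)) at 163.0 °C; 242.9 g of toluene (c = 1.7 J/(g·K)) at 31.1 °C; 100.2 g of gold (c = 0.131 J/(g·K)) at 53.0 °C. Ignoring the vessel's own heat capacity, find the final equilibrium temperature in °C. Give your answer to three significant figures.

T_f = 70.5 °C

Σ mᵢcᵢ(T − Tᵢ) = 0  ⇒  T = Σ mᵢcᵢTᵢ / Σ mᵢcᵢ
Σ mᵢcᵢ = 408.6×0.436 + 242.9×1.7 + 100.2×0.131 = 604.2058
Σ mᵢcᵢTᵢ = 178.1496×163.0 + 412.93×31.1 + 13.1262×53.0 = 42576
T = 42576 / 604.2058 = 70.47 °C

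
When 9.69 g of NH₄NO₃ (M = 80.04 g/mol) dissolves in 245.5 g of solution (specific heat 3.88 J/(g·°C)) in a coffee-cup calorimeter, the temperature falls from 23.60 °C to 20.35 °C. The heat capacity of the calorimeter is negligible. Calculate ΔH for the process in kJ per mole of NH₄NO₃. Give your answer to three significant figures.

ΔH = 25.6 kJ/mol

|ΔT| = |20.35 − 23.60| = 3.25 °C
|q_surr| = (245.5 × 3.88) × 3.25 = 952.54 × 3.25 = 3096 J
n(NH₄NO₃) = 9.69 / 80.04 = 0.1211 mol
Temperature fell, so q_rxn = +|q_surr| = 3.096 kJ
ΔH = q_rxn / n = 25.57 kJ/mol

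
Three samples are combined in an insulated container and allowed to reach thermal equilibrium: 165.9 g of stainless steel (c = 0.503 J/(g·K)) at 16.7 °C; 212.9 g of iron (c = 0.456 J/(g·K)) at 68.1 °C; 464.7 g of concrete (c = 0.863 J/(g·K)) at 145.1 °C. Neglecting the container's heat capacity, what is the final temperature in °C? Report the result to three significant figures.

Σ mᵢcᵢ(T − Tᵢ) = 0  ⇒  T = Σ mᵢcᵢTᵢ / Σ mᵢcᵢ
Σ mᵢcᵢ = 165.9×0.503 + 212.9×0.456 + 464.7×0.863 = 581.5662
Σ mᵢcᵢTᵢ = 83.4477×16.7 + 97.0824×68.1 + 401.0361×145.1 = 66195
T = 66195 / 581.5662 = 113.8 °C

T_f = 114 °C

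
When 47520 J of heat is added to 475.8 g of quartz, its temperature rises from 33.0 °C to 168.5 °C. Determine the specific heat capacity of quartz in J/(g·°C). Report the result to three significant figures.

c = 0.737 J/(g·°C)

c = q / (m ΔT) = 47520 / (475.8 × 135.5)
c = 47520 / 64470.9 = 0.737 J/(g·°C)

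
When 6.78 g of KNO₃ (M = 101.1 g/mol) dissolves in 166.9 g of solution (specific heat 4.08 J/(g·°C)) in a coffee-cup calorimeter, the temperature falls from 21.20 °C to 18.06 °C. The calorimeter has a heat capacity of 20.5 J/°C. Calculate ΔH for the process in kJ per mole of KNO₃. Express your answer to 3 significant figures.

|ΔT| = |18.06 − 21.20| = 3.14 °C
|q_surr| = (166.9 × 4.08 + 20.5) × 3.14 = 701.452 × 3.14 = 2202.6 J
n(KNO₃) = 6.78 / 101.1 = 0.067062 mol
Temperature fell, so q_rxn = +|q_surr| = 2.2026 kJ
ΔH = q_rxn / n = 32.84 kJ/mol

ΔH = 32.8 kJ/mol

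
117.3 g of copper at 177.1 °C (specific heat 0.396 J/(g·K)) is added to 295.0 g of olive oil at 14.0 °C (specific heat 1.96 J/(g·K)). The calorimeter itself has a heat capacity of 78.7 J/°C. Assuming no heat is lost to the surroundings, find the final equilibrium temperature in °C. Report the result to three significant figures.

T_f = 24.8 °C

Heat lost by copper = heat gained by olive oil + calorimeter.
(117.3)(0.396)(177.1 − T) = [(295.0)(1.96) + 78.7](T − 14.0)
46.4508 (177.1 − T) = 656.9 (T − 14.0)
8226.4 − 46.4508 T = 656.9 T − 9196.6
17423.0 = 703.3508 T
T = 24.77 °C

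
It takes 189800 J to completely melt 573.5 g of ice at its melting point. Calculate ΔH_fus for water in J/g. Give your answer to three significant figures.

ΔH_fus = q / m = 189800 / 573.5 = 331 J/g

ΔH_fus = 331 J/g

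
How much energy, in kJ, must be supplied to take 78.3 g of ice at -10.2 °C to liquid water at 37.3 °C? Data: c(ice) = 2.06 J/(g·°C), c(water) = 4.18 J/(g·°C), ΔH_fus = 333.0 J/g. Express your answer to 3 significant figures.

q = 39.9 kJ

q1 (heat ice -10.2→0.0 °C): 78.3 × 2.06 × 10.2 = 1645 J
q2 (melt at 0 °C): 78.3 × 333.0 = 26074 J
q3 (heat water 0.0→37.3 °C): 78.3 × 4.18 × 37.3 = 12208 J
Total: 1645 + 26074 + 12208 = 39927 J = 39.9 kJ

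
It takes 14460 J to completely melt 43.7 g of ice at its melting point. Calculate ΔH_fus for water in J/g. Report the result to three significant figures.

ΔH_fus = q / m = 14460 / 43.7 = 331 J/g

ΔH_fus = 331 J/g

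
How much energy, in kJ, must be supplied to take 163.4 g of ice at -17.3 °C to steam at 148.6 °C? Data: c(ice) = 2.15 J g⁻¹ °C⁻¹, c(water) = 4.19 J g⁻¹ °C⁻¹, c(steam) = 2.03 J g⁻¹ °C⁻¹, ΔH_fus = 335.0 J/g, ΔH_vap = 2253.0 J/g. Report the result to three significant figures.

q1 (heat ice -17.3→0.0 °C): 163.4 × 2.15 × 17.3 = 6078 J
q2 (melt at 0 °C): 163.4 × 335.0 = 54739 J
q3 (heat water 0.0→100.0 °C): 163.4 × 4.19 × 100.0 = 68465 J
q4 (vaporize at 100 °C): 163.4 × 2253.0 = 368140 J
q5 (heat steam 100.0→148.6 °C): 163.4 × 2.03 × 48.6 = 16121 J
Total: 6078 + 54739 + 68465 + 368140 + 16121 = 513543 J = 514 kJ

q = 514 kJ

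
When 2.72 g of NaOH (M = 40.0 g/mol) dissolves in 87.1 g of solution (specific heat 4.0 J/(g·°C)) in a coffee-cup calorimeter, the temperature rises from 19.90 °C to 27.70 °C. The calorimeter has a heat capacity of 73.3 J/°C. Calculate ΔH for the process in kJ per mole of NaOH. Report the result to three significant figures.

|ΔT| = |27.70 − 19.90| = 7.80 °C
|q_surr| = (87.1 × 4.0 + 73.3) × 7.80 = 421.7 × 7.80 = 3289 J
n(NaOH) = 2.72 / 40.0 = 0.06800 mol
Temperature rose, so q_rxn = −|q_surr| = -3.289 kJ
ΔH = q_rxn / n = -48.37 kJ/mol

ΔH = -48.4 kJ/mol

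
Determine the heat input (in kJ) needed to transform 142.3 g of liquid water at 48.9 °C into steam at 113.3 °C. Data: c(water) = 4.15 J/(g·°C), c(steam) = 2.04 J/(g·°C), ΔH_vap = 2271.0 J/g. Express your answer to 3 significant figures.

q1 (heat water 48.9→100.0 °C): 142.3 × 4.15 × 51.1 = 30177 J
q2 (vaporize at 100 °C): 142.3 × 2271.0 = 323163 J
q3 (heat steam 100.0→113.3 °C): 142.3 × 2.04 × 13.3 = 3861 J
Total: 30177 + 323163 + 3861 = 357201 J = 357 kJ

q = 357 kJ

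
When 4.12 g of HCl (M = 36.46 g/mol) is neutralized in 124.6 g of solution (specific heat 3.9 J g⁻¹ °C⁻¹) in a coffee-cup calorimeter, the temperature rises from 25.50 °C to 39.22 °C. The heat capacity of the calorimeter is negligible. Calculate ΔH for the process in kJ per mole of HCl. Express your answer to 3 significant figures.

ΔH = -59.0 kJ/mol

|ΔT| = |39.22 − 25.50| = 13.72 °C
|q_surr| = (124.6 × 3.9) × 13.72 = 485.94 × 13.72 = 6667 J
n(HCl) = 4.12 / 36.46 = 0.1130 mol
Temperature rose, so q_rxn = −|q_surr| = -6.667 kJ
ΔH = q_rxn / n = -59.00 kJ/mol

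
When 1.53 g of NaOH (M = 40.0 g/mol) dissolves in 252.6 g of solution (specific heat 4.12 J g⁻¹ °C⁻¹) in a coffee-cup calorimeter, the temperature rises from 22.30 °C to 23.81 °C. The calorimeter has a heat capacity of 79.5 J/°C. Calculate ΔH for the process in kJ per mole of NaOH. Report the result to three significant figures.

|ΔT| = |23.81 − 22.30| = 1.51 °C
|q_surr| = (252.6 × 4.12 + 79.5) × 1.51 = 1120.212 × 1.51 = 1692 J
n(NaOH) = 1.53 / 40.0 = 0.03825 mol
Temperature rose, so q_rxn = −|q_surr| = -1.692 kJ
ΔH = q_rxn / n = -44.24 kJ/mol

ΔH = -44.2 kJ/mol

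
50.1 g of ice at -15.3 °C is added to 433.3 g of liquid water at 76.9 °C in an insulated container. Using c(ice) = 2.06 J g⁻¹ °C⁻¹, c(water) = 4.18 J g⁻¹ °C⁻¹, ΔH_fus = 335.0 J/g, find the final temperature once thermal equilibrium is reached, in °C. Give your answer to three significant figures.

Heat to bring ice to 0 °C and melt it: q₁ = 50.1×2.06×15.3 + 50.1×335.0 = 18363 J
Heat the water can supply cooling to 0 °C: 433.3×4.18×76.9 = 139281 J > q₁, so all ice melts.
Energy balance: 433.3×4.18×(76.9 − T) = 18363 + 50.1×4.18×(T − 0)
1811.194(76.9 − T) = 18363 + 209.418 T
139281 − 18363 = 2020.612 T
T = 120918 / 2020.612 = 59.84 °C

T_f = 59.8 °C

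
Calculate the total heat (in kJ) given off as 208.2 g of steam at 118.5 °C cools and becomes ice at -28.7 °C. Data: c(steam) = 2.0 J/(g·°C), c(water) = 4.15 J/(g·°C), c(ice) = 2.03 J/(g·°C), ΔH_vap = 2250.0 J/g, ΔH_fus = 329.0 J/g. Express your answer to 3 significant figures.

q = 643 kJ

q1 (cool steam 118.5→100 °C): 208.2 × 2.0 × 18.5 = 7703 J
q2 (condense at 100 °C): 208.2 × 2250.0 = 468450 J
q3 (cool water 100→0 °C): 208.2 × 4.15 × 100.0 = 86403 J
q4 (freeze at 0 °C): 208.2 × 329.0 = 68498 J
q5 (cool ice 0→-28.7 °C): 208.2 × 2.03 × 28.7 = 12130 J
Total: 7703 + 468450 + 86403 + 68498 + 12130 = 643184 J = 643 kJ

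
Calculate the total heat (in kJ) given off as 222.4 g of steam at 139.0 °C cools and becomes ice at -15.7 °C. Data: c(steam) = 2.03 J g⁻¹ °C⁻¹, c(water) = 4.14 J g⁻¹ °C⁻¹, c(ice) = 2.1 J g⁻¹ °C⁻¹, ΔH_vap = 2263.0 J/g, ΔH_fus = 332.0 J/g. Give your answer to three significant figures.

q1 (cool steam 139.0→100 °C): 222.4 × 2.03 × 39.0 = 17607 J
q2 (condense at 100 °C): 222.4 × 2263.0 = 503291 J
q3 (cool water 100→0 °C): 222.4 × 4.14 × 100.0 = 92074 J
q4 (freeze at 0 °C): 222.4 × 332.0 = 73837 J
q5 (cool ice 0→-15.7 °C): 222.4 × 2.1 × 15.7 = 7333 J
Total: 17607 + 503291 + 92074 + 73837 + 7333 = 694142 J = 694 kJ

q = 694 kJ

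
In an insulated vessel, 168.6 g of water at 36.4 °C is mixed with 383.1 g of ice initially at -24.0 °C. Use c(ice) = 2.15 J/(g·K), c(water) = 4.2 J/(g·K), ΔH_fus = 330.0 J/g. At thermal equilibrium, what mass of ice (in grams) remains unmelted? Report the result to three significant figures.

Heat to warm all ice to 0 °C: 383.1×2.15×24.0 = 19768 J
Heat released by water cooling to 0 °C: 168.6×4.2×36.4 = 25776 J
25776 J < 19768 + 383.1×330.0 = 146191 J, so not all ice melts; final T = 0 °C.
Heat left for melting: 25776 − 19768 = 6008 J
Mass melted = 6008 / 330.0 = 18.21 g
Ice remaining = 383.1 − 18.21 = 364.89 g

m_ice remaining = 365 g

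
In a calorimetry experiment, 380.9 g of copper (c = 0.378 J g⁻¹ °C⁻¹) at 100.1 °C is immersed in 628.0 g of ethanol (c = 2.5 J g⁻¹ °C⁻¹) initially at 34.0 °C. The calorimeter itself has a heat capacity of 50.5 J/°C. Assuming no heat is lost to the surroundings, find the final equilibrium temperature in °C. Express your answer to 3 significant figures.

T_f = 39.4 °C

Heat lost by copper = heat gained by ethanol + calorimeter.
(380.9)(0.378)(100.1 − T) = [(628.0)(2.5) + 50.5](T − 34.0)
143.9802 (100.1 − T) = 1620.5 (T − 34.0)
14412 − 143.9802 T = 1620.5 T − 55097
69509 = 1764.4802 T
T = 39.39 °C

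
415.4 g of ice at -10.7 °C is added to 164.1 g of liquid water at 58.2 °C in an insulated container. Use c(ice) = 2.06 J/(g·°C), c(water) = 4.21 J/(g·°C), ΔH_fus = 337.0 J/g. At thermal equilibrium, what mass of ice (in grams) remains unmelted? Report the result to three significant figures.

m_ice remaining = 323 g

Heat to warm all ice to 0 °C: 415.4×2.06×10.7 = 9156.2 J
Heat released by water cooling to 0 °C: 164.1×4.21×58.2 = 40208 J
40208 J < 9156.2 + 415.4×337.0 = 149146.0 J, so not all ice melts; final T = 0 °C.
Heat left for melting: 40208 − 9156.2 = 31051.8 J
Mass melted = 31051.8 / 337.0 = 92.14 g
Ice remaining = 415.4 − 92.14 = 323.26 g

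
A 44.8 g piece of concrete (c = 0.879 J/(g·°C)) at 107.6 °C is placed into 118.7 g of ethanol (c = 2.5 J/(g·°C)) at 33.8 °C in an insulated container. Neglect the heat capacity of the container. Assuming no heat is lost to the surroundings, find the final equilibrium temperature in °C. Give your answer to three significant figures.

Heat lost by concrete = heat gained by ethanol.
(44.8)(0.879)(107.6 − T) = (118.7)(2.5)(T − 33.8)
39.3792 (107.6 − T) = 296.75 (T − 33.8)
4237.2 − 39.3792 T = 296.75 T − 10030
14267.2 = 336.1292 T
T = 42.446 °C

T_f = 42.4 °C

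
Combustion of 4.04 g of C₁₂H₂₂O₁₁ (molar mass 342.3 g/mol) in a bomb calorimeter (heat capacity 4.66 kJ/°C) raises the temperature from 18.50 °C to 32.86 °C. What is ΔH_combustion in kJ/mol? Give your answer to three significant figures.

ΔT = 32.86 − 18.50 = 14.36 °C
q_cal = C_cal × ΔT = 4.66 × 14.36 = 66.9176 kJ
n = 4.04 / 342.3 = 0.01180 mol
q_rxn = −q_cal = -66.9176 kJ
ΔH = -66.9176 / 0.01180 = -5671 kJ/mol

ΔH = -5670 kJ/mol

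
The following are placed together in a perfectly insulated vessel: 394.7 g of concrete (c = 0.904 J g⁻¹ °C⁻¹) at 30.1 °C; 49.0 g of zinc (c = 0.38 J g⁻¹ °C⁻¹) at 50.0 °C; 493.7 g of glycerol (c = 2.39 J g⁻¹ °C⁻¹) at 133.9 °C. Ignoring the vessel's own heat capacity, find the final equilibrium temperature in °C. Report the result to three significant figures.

Σ mᵢcᵢ(T − Tᵢ) = 0  ⇒  T = Σ mᵢcᵢTᵢ / Σ mᵢcᵢ
Σ mᵢcᵢ = 394.7×0.904 + 49.0×0.38 + 493.7×2.39 = 1555.3718
Σ mᵢcᵢTᵢ = 356.8088×30.1 + 18.62×50.0 + 1179.943×133.9 = 169670
T = 169670 / 1555.3718 = 109.1 °C

T_f = 109 °C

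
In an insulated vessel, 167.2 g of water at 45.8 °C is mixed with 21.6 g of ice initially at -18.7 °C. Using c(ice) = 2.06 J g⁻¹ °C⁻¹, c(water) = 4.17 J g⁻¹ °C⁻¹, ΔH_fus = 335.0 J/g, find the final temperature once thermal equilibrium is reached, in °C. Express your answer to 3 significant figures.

T_f = 30.3 °C

Heat to bring ice to 0 °C and melt it: q₁ = 21.6×2.06×18.7 + 21.6×335.0 = 8068.1 J
Heat the water can supply cooling to 0 °C: 167.2×4.17×45.8 = 31932.9 J > q₁, so all ice melts.
Energy balance: 167.2×4.17×(45.8 − T) = 8068.1 + 21.6×4.17×(T − 0)
697.224(45.8 − T) = 8068.1 + 90.072 T
31932.9 − 8068.1 = 787.296 T
T = 23864.8 / 787.296 = 30.31 °C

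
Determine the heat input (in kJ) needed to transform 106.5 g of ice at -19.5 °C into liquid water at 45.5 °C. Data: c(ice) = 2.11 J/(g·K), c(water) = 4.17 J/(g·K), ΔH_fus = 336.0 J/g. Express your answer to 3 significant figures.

q = 60.4 kJ

q1 (heat ice -19.5→0.0 °C): 106.5 × 2.11 × 19.5 = 4382 J
q2 (melt at 0 °C): 106.5 × 336.0 = 35784 J
q3 (heat water 0.0→45.5 °C): 106.5 × 4.17 × 45.5 = 20207 J
Total: 4382 + 35784 + 20207 = 60373 J = 60.4 kJ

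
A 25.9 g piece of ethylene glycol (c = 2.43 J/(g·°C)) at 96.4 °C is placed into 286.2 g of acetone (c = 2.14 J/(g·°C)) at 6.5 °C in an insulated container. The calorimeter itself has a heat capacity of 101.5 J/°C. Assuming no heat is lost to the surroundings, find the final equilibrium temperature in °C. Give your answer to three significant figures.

Heat lost by ethylene glycol = heat gained by acetone + calorimeter.
(25.9)(2.43)(96.4 − T) = [(286.2)(2.14) + 101.5](T − 6.5)
62.937 (96.4 − T) = 713.968 (T − 6.5)
6067.1 − 62.937 T = 713.968 T − 4640.8
10707.9 = 776.905 T
T = 13.78 °C

T_f = 13.8 °C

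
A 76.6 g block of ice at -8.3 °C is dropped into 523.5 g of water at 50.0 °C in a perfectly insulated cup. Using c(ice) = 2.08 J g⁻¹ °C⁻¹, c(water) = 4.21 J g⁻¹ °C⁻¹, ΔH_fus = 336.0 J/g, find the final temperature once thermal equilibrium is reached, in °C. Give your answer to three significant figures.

T_f = 32.9 °C

Heat to bring ice to 0 °C and melt it: q₁ = 76.6×2.08×8.3 + 76.6×336.0 = 27060 J
Heat the water can supply cooling to 0 °C: 523.5×4.21×50.0 = 110197 J > q₁, so all ice melts.
Energy balance: 523.5×4.21×(50.0 − T) = 27060 + 76.6×4.21×(T − 0)
2203.935(50.0 − T) = 27060 + 322.486 T
110197 − 27060 = 2526.421 T
T = 83137 / 2526.421 = 32.91 °C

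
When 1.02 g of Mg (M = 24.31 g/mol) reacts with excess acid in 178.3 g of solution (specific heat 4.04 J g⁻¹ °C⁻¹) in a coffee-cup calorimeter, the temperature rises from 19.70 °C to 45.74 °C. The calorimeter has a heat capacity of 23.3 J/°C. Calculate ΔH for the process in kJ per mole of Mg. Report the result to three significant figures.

|ΔT| = |45.74 − 19.70| = 26.04 °C
|q_surr| = (178.3 × 4.04 + 23.3) × 26.04 = 743.632 × 26.04 = 19364 J
n(Mg) = 1.02 / 24.31 = 0.041958 mol
Temperature rose, so q_rxn = −|q_surr| = -19.364 kJ
ΔH = q_rxn / n = -461.5 kJ/mol

ΔH = -462 kJ/mol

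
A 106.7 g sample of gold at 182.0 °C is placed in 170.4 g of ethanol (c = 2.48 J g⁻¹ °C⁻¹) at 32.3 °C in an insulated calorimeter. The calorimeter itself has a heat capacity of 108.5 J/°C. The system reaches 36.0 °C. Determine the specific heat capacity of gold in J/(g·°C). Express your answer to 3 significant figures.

q_gained = (170.4 × 2.48 + 108.5) × (36.0 − 32.3) = 1965 J
q_lost = 106.7 × c × (182.0 − 36.0) = 15578.2 c
Set equal: c = 1965 / 15578.2 = 0.126 J/(g·°C)

c = 0.126 J/(g·°C)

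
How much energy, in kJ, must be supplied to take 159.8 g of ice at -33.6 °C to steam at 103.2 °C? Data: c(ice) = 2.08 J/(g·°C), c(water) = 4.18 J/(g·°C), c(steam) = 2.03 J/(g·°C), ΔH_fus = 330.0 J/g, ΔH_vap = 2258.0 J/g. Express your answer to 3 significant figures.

q1 (heat ice -33.6→0.0 °C): 159.8 × 2.08 × 33.6 = 11168 J
q2 (melt at 0 °C): 159.8 × 330.0 = 52734 J
q3 (heat water 0.0→100.0 °C): 159.8 × 4.18 × 100.0 = 66796 J
q4 (vaporize at 100 °C): 159.8 × 2258.0 = 360828 J
q5 (heat steam 100.0→103.2 °C): 159.8 × 2.03 × 3.2 = 1038 J
Total: 11168 + 52734 + 66796 + 360828 + 1038 = 492564 J = 493 kJ

q = 493 kJ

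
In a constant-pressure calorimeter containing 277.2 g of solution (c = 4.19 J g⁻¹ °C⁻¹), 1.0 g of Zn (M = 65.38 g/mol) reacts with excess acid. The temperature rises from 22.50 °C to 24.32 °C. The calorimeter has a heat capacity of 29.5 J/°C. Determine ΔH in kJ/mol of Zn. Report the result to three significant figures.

|ΔT| = |24.32 − 22.50| = 1.82 °C
|q_surr| = (277.2 × 4.19 + 29.5) × 1.82 = 1190.968 × 1.82 = 2168 J
n(Zn) = 1.0 / 65.38 = 0.01530 mol
Temperature rose, so q_rxn = −|q_surr| = -2.168 kJ
ΔH = q_rxn / n = -141.7 kJ/mol

ΔH = -142 kJ/mol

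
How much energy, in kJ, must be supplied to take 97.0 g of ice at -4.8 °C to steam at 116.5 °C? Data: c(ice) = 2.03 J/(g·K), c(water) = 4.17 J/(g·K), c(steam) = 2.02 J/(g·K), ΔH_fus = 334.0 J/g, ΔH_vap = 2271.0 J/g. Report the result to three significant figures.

q = 297 kJ

q1 (heat ice -4.8→0.0 °C): 97.0 × 2.03 × 4.8 = 945 J
q2 (melt at 0 °C): 97.0 × 334.0 = 32398 J
q3 (heat water 0.0→100.0 °C): 97.0 × 4.17 × 100.0 = 40449 J
q4 (vaporize at 100 °C): 97.0 × 2271.0 = 220287 J
q5 (heat steam 100.0→116.5 °C): 97.0 × 2.02 × 16.5 = 3233 J
Total: 945 + 32398 + 40449 + 220287 + 3233 = 297312 J = 297 kJ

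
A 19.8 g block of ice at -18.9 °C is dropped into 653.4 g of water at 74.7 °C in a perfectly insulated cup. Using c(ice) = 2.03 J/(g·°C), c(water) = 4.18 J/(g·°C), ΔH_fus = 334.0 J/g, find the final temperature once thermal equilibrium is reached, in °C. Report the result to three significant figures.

Heat to bring ice to 0 °C and melt it: q₁ = 19.8×2.03×18.9 + 19.8×334.0 = 7372.9 J
Heat the water can supply cooling to 0 °C: 653.4×4.18×74.7 = 204022 J > q₁, so all ice melts.
Energy balance: 653.4×4.18×(74.7 − T) = 7372.9 + 19.8×4.18×(T − 0)
2731.212(74.7 − T) = 7372.9 + 82.764 T
204022 − 7372.9 = 2813.976 T
T = 196649.1 / 2813.976 = 69.88 °C

T_f = 69.9 °C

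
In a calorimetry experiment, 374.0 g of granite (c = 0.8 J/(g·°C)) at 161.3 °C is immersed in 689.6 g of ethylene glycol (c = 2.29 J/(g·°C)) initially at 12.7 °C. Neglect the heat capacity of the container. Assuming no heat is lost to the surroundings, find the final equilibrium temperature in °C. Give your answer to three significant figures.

T_f = 36.4 °C

Heat lost by granite = heat gained by ethylene glycol.
(374.0)(0.8)(161.3 − T) = (689.6)(2.29)(T − 12.7)
299.2 (161.3 − T) = 1579.184 (T − 12.7)
48261 − 299.2 T = 1579.184 T − 20056
68317 = 1878.384 T
T = 36.37 °C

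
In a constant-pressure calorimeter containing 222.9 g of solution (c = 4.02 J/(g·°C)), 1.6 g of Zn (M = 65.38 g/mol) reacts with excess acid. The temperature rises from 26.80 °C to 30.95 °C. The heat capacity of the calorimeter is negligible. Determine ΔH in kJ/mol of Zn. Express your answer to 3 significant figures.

|ΔT| = |30.95 − 26.80| = 4.15 °C
|q_surr| = (222.9 × 4.02) × 4.15 = 896.058 × 4.15 = 3719 J
n(Zn) = 1.6 / 65.38 = 0.02447 mol
Temperature rose, so q_rxn = −|q_surr| = -3.719 kJ
ΔH = q_rxn / n = -152.0 kJ/mol

ΔH = -152 kJ/mol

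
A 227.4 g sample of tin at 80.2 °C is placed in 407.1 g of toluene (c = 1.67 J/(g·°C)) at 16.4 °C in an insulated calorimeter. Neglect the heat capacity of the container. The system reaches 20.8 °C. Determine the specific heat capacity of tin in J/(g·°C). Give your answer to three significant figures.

q_gained = (407.1 × 1.67) × (20.8 − 16.4) = 2991 J
q_lost = 227.4 × c × (80.2 − 20.8) = 13507.56 c
Set equal: c = 2991 / 13507.56 = 0.221 J/(g·°C)

c = 0.221 J/(g·°C)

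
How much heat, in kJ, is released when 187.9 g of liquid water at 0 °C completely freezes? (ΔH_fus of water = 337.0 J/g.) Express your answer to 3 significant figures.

q = 63.3 kJ

q = m × ΔH_fus = 187.9 × 337.0 = 63320 J = 63.3 kJ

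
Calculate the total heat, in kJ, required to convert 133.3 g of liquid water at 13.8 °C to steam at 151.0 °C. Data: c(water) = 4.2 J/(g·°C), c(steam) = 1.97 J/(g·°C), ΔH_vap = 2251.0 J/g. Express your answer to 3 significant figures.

q1 (heat water 13.8→100.0 °C): 133.3 × 4.2 × 86.2 = 48260 J
q2 (vaporize at 100 °C): 133.3 × 2251.0 = 300058 J
q3 (heat steam 100.0→151.0 °C): 133.3 × 1.97 × 51.0 = 13393 J
Total: 48260 + 300058 + 13393 = 361711 J = 362 kJ

q = 362 kJ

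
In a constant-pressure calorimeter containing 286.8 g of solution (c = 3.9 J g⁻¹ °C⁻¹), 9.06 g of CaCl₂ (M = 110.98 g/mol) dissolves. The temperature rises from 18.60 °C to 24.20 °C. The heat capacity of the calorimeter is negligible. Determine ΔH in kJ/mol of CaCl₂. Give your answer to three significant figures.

ΔH = -76.7 kJ/mol

|ΔT| = |24.20 − 18.60| = 5.60 °C
|q_surr| = (286.8 × 3.9) × 5.60 = 1118.52 × 5.60 = 6264 J
n(CaCl₂) = 9.06 / 110.98 = 0.08164 mol
Temperature rose, so q_rxn = −|q_surr| = -6.264 kJ
ΔH = q_rxn / n = -76.73 kJ/mol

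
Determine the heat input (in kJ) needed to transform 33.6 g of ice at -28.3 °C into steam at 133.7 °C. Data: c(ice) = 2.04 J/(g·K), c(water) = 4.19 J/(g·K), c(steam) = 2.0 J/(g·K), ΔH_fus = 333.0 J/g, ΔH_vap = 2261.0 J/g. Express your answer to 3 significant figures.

q = 105 kJ

q1 (heat ice -28.3→0.0 °C): 33.6 × 2.04 × 28.3 = 1940 J
q2 (melt at 0 °C): 33.6 × 333.0 = 11189 J
q3 (heat water 0.0→100.0 °C): 33.6 × 4.19 × 100.0 = 14078 J
q4 (vaporize at 100 °C): 33.6 × 2261.0 = 75970 J
q5 (heat steam 100.0→133.7 °C): 33.6 × 2.0 × 33.7 = 2265 J
Total: 1940 + 11189 + 14078 + 75970 + 2265 = 105442 J = 105 kJ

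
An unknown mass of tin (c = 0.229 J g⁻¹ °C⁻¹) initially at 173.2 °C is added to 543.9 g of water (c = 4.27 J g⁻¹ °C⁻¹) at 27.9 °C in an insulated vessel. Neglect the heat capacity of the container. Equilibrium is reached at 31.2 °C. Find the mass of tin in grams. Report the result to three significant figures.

m = 236 g

q_gained = (543.9 × 4.27) × (31.2 − 27.9) = 7664 J
q_lost = m × 0.229 × (173.2 − 31.2) = 32.518 m
m = 7664 / 32.518 = 236 g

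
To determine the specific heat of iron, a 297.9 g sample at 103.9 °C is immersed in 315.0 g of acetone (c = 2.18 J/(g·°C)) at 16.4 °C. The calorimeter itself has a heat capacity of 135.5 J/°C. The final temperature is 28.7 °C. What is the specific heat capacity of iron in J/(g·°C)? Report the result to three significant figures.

q_gained = (315.0 × 2.18 + 135.5) × (28.7 − 16.4) = 10110 J
q_lost = 297.9 × c × (103.9 − 28.7) = 22402.08 c
Set equal: c = 10110 / 22402.08 = 0.451 J/(g·°C)

c = 0.451 J/(g·°C)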